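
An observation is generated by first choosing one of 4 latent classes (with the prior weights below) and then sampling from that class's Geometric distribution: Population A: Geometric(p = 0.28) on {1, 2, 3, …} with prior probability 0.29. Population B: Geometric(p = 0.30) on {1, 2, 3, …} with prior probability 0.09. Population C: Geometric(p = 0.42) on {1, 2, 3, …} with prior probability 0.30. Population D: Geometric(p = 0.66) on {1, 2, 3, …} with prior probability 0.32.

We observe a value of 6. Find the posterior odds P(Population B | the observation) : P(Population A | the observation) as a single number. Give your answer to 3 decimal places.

0.289

Only the two components matter; the odds are (π_i f_i(x)) / (π_j f_j(x)).
Geometric probabilities:
  p_A = 0.28·(1−0.28)^5 = 0.28·0.193492 = 0.0541777
  p_B = 0.30·(1−0.30)^5 = 0.30·0.16807 = 0.050421
  p_C = 0.42·(1−0.42)^5 = 0.42·0.0656357 = 0.027567
  p_D = 0.66·(1−0.66)^5 = 0.66·0.00454354 = 0.00299874
Posterior odds = (π_B·p_B) / (π_A·p_A) = (0.09·0.050421) / (0.29·0.0541777) = 0.00453789 / 0.0157115 ≈ 0.289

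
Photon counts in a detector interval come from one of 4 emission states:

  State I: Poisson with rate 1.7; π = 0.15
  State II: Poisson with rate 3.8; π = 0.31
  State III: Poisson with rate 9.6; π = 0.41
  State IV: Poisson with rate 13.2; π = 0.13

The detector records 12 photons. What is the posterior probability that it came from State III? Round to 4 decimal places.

0.7146

By Bayes' theorem, P(k | x) = P(Z=k) f_k(x) / Σ_j P(Z=j) f_j(x).
Poisson probabilities:
  f_I = 2.22203e-07
  f_II = 0.000423396
  f_III = 0.0866345
  f_IV = 0.108109
Weight by the priors:
  P(Z=I)·f_I = 0.15 × 2.22203e-07 = 3.33304e-08
  P(Z=II)·f_II = 0.31 × 0.000423396 = 0.000131253
  P(Z=III)·f_III = 0.41 × 0.0866345 = 0.0355201
  P(Z=IV)·f_IV = 0.13 × 0.108109 = 0.0140542
Marginal: 3.33304e-08 + 0.000131253 + 0.0355201 + 0.0140542 = 0.0497056
P(State III | data) = 0.0355201 / 0.0497056 ≈ 0.7146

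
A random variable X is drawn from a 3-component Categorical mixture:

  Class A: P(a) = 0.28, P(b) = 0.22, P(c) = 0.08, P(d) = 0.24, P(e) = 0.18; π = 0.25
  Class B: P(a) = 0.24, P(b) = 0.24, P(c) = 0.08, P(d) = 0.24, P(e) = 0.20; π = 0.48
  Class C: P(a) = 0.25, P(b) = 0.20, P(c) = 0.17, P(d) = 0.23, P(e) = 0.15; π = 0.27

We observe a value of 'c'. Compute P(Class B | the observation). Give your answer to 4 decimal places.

Apply Bayes' rule: the posterior for each component is proportional to its prior times its likelihood at x.
Component likelihoods at x = 'c':
  p_A = P(c | comp) = 0.08
  p_B = P(c | comp) = 0.08
  p_C = P(c | comp) = 0.17
Prior × likelihood for each component:
  π_A·p_A = 0.25 × 0.08 = 0.02
  π_B·p_B = 0.48 × 0.08 = 0.0384
  π_C·p_C = 0.27 × 0.17 = 0.0459
Sum: 0.02 + 0.0384 + 0.0459 = 0.1043
So the posterior for Class B is 0.0384 / 0.1043 ≈ 0.3682.

0.3682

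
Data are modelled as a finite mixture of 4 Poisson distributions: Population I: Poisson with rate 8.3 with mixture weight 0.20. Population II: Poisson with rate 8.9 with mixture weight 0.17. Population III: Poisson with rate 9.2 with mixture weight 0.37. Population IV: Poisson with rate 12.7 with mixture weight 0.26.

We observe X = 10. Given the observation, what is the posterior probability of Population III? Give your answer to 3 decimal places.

0.408

P(component k | x) = π_k·f_k(x) / marginal(x), where marginal(x) = Σ_j π_j·f_j(x).
Poisson probabilities:
  L_I = 0.106261
  L_II = 0.117197
  L_III = 0.12095
  L_IV = 0.0917771
Weight by the priors:
  π_I·L_I = 0.20 × 0.106261 = 0.0212522
  π_II·L_II = 0.17 × 0.117197 = 0.0199235
  π_III·L_III = 0.37 × 0.12095 = 0.0447515
  π_IV·L_IV = 0.26 × 0.0917771 = 0.023862
Denominator: 0.0212522 + 0.0199235 + 0.0447515 + 0.023862 = 0.109789
P(Population III | 10) ≈ 0.408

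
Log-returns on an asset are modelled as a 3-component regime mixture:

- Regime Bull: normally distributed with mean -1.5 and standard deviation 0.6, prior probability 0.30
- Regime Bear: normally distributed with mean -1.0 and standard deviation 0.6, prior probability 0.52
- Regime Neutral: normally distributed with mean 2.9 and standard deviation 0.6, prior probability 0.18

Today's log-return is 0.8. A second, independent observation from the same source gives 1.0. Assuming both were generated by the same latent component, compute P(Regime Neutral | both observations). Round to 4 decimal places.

0.1047

By Bayes' theorem, P(k | x) = π_k f_k(x) / Σ_j π_j f_j(x).
Since both observations come from the same component, the likelihood for component k is f_k(x₁)·f_k(x₂).
  L_Bull = [(1/(0.6·√(2π)))·exp(−(0.8−-1.5)²/(2·0.6²)) = 0.664904·exp(-7.34722) = 0.000428451] × [0.000112938] = 4.83885e-08
  L_Bear = [(1/(0.6·√(2π)))·exp(−(0.8−-1.0)²/(2·0.6²)) = 0.664904·exp(-4.50000) = 0.00738641] × [0.00257046] = 1.89865e-05
  L_Neutral = [(1/(0.6·√(2π)))·exp(−(0.8−2.9)²/(2·0.6²)) = 0.664904·exp(-6.12500) = 0.00145447] × [0.00441829] = 6.42628e-06
Weight by the priors:
  π_Bull·L_Bull = 0.30 × 4.83885e-08 = 1.45166e-08
  π_Bear·L_Bear = 0.52 × 1.89865e-05 = 9.87299e-06
  π_Neutral·L_Neutral = 0.18 × 6.42628e-06 = 1.15673e-06
Denominator: 1.45166e-08 + 9.87299e-06 + 1.15673e-06 = 1.10442e-05
P(Regime Neutral | x₁,x₂) ≈ 0.1047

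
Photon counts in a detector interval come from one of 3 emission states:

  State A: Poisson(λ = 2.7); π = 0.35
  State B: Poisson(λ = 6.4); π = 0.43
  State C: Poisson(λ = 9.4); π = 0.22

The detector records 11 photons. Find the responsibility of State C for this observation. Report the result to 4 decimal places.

0.6355

P(component k | x) = P(Z=k)·f_k(x) / marginal(x), where marginal(x) = Σ_j P(Z=j)·f_j(x).
Component likelihoods at x = 11 photons:
  p_A = 9.35946e-05
  p_B = 0.0307142
  p_C = 0.104926
Unnormalised posteriors:
  P(Z=A)·p_A = 0.35 × 9.35946e-05 = 3.27581e-05
  P(Z=B)·p_B = 0.43 × 0.0307142 = 0.0132071
  P(Z=C)·p_C = 0.22 × 0.104926 = 0.0230837
Sum: 3.27581e-05 + 0.0132071 + 0.0230837 = 0.0363236
So the posterior for State C is 0.0230837 / 0.0363236 ≈ 0.6355.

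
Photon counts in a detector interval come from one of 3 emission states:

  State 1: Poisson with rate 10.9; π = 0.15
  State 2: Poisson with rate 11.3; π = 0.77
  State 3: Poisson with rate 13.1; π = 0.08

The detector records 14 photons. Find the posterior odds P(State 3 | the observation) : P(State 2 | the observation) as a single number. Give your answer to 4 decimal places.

0.1360

Posterior odds = (w_i f_i(x)) / (w_j f_j(x)); the normalising sum cancels.
Poisson probabilities:
  p_1 = e^(−10.9)·10.9^14/14! = 0.0707543
  p_2 = e^(−11.3)·11.3^14/14! = 0.0785529
  p_3 = e^(−13.1)·13.1^14/14! = 0.102833
Posterior odds = (w_3·p_3) / (w_2·p_2) = (0.08·0.102833) / (0.77·0.0785529) = 0.00822663 / 0.0604857 ≈ 0.1360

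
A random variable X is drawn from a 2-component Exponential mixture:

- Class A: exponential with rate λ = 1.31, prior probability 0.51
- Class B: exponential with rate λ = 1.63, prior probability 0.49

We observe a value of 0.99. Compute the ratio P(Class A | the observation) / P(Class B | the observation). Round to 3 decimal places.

Posterior odds = (w_i f_i(x)) / (w_j f_j(x)); the normalising sum cancels.
Exponential densities:
  p_A = 1.31·e^(−1.31·0.99) = 1.31·e^(−1.2969) = 0.358125
  p_B = 1.63·e^(−1.63·0.99) = 1.63·e^(−1.6137) = 0.324614
0.182644 / 0.159061 ≈ 1.148

1.148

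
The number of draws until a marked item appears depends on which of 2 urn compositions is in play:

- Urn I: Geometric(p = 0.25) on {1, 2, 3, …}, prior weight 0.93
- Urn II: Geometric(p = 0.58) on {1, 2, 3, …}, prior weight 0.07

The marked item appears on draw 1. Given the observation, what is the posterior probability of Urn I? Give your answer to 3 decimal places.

0.851

By Bayes' theorem, P(k | x) = π_k f_k(x) / Σ_j π_j f_j(x).
Evaluate each component's likelihood at the observed value:
  p_I = 0.25
  p_II = 0.58
Weight by the priors:
  π_I·p_I = 0.93 × 0.25 = 0.2325
  π_II·p_II = 0.07 × 0.58 = 0.0406
Normaliser: 0.2325 + 0.0406 = 0.2731
P(Urn I | the observation) ≈ 0.851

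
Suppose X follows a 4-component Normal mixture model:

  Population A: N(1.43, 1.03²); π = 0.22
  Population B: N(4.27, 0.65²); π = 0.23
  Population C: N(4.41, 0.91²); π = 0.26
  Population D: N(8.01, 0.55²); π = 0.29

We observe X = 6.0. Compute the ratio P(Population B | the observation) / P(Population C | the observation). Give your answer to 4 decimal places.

0.1650

Only the two components matter; the odds are (π_i f_i(x)) / (π_j f_j(x)).
Component likelihoods at x = 6.0:
  p_A = (1/(1.03·√(2π)))·exp(−(6.0−1.43)²/(2·1.03²)) = 0.387323·exp(-9.84301) = 2.05735e-05
  p_B = (1/(0.65·√(2π)))·exp(−(6.0−4.27)²/(2·0.65²)) = 0.613757·exp(-3.54189) = 0.0177735
  p_C = (1/(0.91·√(2π)))·exp(−(6.0−4.41)²/(2·0.91²)) = 0.438398·exp(-1.52645) = 0.0952668
  p_D = (1/(0.55·√(2π)))·exp(−(6.0−8.01)²/(2·0.55²)) = 0.725350·exp(-6.67785) = 0.000912837
0.0040879 / 0.0247694 ≈ 0.1650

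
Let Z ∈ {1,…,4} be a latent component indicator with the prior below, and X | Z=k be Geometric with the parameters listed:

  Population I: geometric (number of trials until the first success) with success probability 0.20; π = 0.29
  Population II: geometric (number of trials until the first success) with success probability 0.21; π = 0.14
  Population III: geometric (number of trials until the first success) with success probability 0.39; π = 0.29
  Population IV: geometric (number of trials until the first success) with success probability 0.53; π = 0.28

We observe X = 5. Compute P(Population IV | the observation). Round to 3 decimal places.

Apply Bayes' rule: the posterior for each component is proportional to its prior times its likelihood at x.
Evaluate each component's likelihood at the observed value:
  p_I = 0.20·(1−0.20)^4 = 0.20·0.4096 = 0.08192
  p_II = 0.21·(1−0.21)^4 = 0.21·0.389501 = 0.0817952
  p_III = 0.39·(1−0.39)^4 = 0.39·0.138458 = 0.0539988
  p_IV = 0.53·(1−0.53)^4 = 0.53·0.0487968 = 0.0258623
Weight by the priors:
  π_I·p_I = 0.29 × 0.08192 = 0.0237568
  π_II·p_II = 0.14 × 0.0817952 = 0.0114513
  π_III·p_III = 0.29 × 0.0539988 = 0.0156596
  π_IV·p_IV = 0.28 × 0.0258623 = 0.00724145
Normaliser: 0.0237568 + 0.0114513 + 0.0156596 + 0.00724145 = 0.0581092
P(Population IV | 5) = 0.00724145 / 0.0581092 ≈ 0.125

0.125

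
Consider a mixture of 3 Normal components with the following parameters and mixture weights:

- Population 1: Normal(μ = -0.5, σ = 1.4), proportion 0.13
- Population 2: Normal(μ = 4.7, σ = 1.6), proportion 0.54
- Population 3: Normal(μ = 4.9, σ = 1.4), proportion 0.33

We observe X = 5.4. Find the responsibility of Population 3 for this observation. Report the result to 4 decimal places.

By Bayes' theorem, P(k | x) = π_k f_k(x) / Σ_j π_j f_j(x).
Component likelihoods at x = 5.4:
  L_1 = 3.96463e-05
  L_2 = 0.226583
  L_3 = 0.267353
Prior × likelihood for each component:
  π_1·L_1 = 0.13 × 3.96463e-05 = 5.15402e-06
  π_2·L_2 = 0.54 × 0.226583 = 0.122355
  π_3·L_3 = 0.33 × 0.267353 = 0.0882264
Denominator: 5.15402e-06 + 0.122355 + 0.0882264 = 0.210586
So the posterior for Population 3 is 0.0882264 / 0.210586 ≈ 0.4190.

0.4190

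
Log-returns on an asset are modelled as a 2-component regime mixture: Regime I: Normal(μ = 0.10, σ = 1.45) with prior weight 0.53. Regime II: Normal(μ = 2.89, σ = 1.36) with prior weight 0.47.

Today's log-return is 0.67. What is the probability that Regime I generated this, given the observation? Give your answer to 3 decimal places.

Posterior ∝ prior × likelihood, so P(k | x) ∝ w_k f_k(x); normalise over all components.
Evaluate each component's likelihood at the observed value:
  p_I = 0.254675
  p_II = 0.0774044
Multiply by the mixture weights:
  w_I·p_I = 0.53 × 0.254675 = 0.134978
  w_II·p_II = 0.47 × 0.0774044 = 0.0363801
Sum: 0.134978 + 0.0363801 = 0.171358
Responsibility of Regime I: 0.134978 / 0.171358 ≈ 0.788

0.788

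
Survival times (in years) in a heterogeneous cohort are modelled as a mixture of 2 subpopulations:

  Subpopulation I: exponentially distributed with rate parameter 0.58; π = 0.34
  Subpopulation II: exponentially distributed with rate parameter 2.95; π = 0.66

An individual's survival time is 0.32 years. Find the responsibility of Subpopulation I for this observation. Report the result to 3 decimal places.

0.178

Apply Bayes' rule: the posterior for each component is proportional to its prior times its likelihood at x.
Exponential densities:
  f_I = 0.481751
  f_II = 1.14775
Prior × likelihood for each component:
  π_I·f_I = 0.34 × 0.481751 = 0.163795
  π_II·f_II = 0.66 × 1.14775 = 0.757516
Denominator: 0.163795 + 0.757516 = 0.921312
P(Subpopulation I | 0.32 years) = 0.163795 / 0.921312 ≈ 0.178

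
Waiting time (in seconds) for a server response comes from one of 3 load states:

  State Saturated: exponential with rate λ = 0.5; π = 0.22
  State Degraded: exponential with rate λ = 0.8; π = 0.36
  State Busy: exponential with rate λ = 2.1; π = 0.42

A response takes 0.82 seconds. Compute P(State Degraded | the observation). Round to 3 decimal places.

Apply Bayes' rule: the posterior for each component is proportional to its prior times its likelihood at x.
Component likelihoods at x = 0.82 seconds:
  f_Saturated = 0.5·e^(−0.5·0.82) = 0.5·e^(−0.4100) = 0.331825
  f_Degraded = 0.8·e^(−0.8·0.82) = 0.8·e^(−0.6560) = 0.415138
  f_Busy = 2.1·e^(−2.1·0.82) = 2.1·e^(−1.7220) = 0.375288
Multiply by the mixture weights:
  π_Saturated·f_Saturated = 0.22 × 0.331825 = 0.0730015
  π_Degraded·f_Degraded = 0.36 × 0.415138 = 0.14945
  π_Busy·f_Busy = 0.42 × 0.375288 = 0.157621
Evidence: 0.0730015 + 0.14945 + 0.157621 = 0.380072
P(State Degraded | the observation) ≈ 0.393

0.393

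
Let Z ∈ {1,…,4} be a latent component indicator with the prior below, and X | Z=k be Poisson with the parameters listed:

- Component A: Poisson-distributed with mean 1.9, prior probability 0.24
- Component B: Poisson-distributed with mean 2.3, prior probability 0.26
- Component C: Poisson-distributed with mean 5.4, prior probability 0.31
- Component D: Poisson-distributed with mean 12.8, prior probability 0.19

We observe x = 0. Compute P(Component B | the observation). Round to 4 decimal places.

Posterior ∝ prior × likelihood, so P(k | x) ∝ P(Z=k) f_k(x); normalise over all components.
Component likelihoods at x = 0:
  p_A = e^(−1.9)·1.9^0/0! = 0.149569
  p_B = e^(−2.3)·2.3^0/0! = 0.100259
  p_C = e^(−5.4)·5.4^0/0! = 0.00451658
  p_D = e^(−12.8)·12.8^0/0! = 2.76077e-06
Multiply by the mixture weights:
  P(Z=A)·p_A = 0.24 × 0.149569 = 0.0358965
  P(Z=B)·p_B = 0.26 × 0.100259 = 0.0260673
  P(Z=C)·p_C = 0.31 × 0.00451658 = 0.00140014
  P(Z=D)·p_D = 0.19 × 2.76077e-06 = 5.24547e-07
Denominator: 0.0358965 + 0.0260673 + 0.00140014 + 5.24547e-07 = 0.0633644
Responsibility of Component B: 0.0260673 / 0.0633644 ≈ 0.4114

0.4114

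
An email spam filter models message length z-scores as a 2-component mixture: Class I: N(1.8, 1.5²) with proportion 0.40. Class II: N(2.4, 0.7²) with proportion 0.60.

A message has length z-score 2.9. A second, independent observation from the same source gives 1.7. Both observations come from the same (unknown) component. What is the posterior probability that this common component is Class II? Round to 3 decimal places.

0.809

Apply Bayes' rule: the posterior for each component is proportional to its prior times its likelihood at x.
Since both observations come from the same component, the likelihood for component k is f_k(x₁)·f_k(x₂).
  f_I = [(1/(1.5·√(2π)))·exp(−(2.9−1.8)²/(2·1.5²)) = 0.265962·exp(-0.26889) = 0.203255] × [0.265371] = 0.0539381
  f_II = [(1/(0.7·√(2π)))·exp(−(2.9−2.4)²/(2·0.7²)) = 0.569918·exp(-0.25510) = 0.441593] × [0.345672] = 0.152647
Multiply by the mixture weights:
  π_I·f_I = 0.40 × 0.0539381 = 0.0215752
  π_II·f_II = 0.60 × 0.152647 = 0.091588
Evidence: 0.0215752 + 0.091588 = 0.113163
Responsibility of Class II: 0.091588 / 0.113163 ≈ 0.809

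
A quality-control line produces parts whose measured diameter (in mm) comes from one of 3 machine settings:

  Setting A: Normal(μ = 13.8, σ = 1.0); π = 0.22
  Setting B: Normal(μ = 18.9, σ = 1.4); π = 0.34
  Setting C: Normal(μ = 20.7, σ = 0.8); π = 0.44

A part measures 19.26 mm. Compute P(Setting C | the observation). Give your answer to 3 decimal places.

Apply Bayes' rule: the posterior for each component is proportional to its prior times its likelihood at x.
Component likelihoods at x = 19.26 mm:
  p_A = 1.34092e-07
  p_B = 0.275692
  p_C = 0.0986877
Unnormalised posteriors:
  π_A·p_A = 0.22 × 1.34092e-07 = 2.95003e-08
  π_B·p_B = 0.34 × 0.275692 = 0.0937352
  π_C·p_C = 0.44 × 0.0986877 = 0.0434226
Evidence: 2.95003e-08 + 0.0937352 + 0.0434226 = 0.137158
P(Setting C | 19.26 mm) ≈ 0.317

0.317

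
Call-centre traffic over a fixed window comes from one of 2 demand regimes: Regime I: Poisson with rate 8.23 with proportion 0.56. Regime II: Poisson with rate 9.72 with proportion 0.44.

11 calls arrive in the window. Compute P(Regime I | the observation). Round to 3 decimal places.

0.475

Apply Bayes' rule: the posterior for each component is proportional to its prior times its likelihood at x.
Poisson probabilities:
  f_I = e^(−8.23)·8.23^11/11! = 0.0783428
  f_II = e^(−9.72)·9.72^11/11! = 0.110111
Multiply by the mixture weights:
  w_I·f_I = 0.56 × 0.0783428 = 0.0438719
  w_II·f_II = 0.44 × 0.110111 = 0.0484489
Normaliser: 0.0438719 + 0.0484489 = 0.0923208
P(Regime I | x) = 0.0438719 / 0.0923208 ≈ 0.475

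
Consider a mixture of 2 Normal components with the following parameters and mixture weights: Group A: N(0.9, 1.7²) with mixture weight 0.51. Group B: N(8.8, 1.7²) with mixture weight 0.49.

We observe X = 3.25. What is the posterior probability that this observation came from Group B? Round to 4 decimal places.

Apply Bayes' rule: the posterior for each component is proportional to its prior times its likelihood at x.
Normal densities:
  f_A = 0.090264
  f_B = 0.00113773
Weight by the priors:
  P(Z=A)·f_A = 0.51 × 0.090264 = 0.0460346
  P(Z=B)·f_B = 0.49 × 0.00113773 = 0.000557488
Evidence: 0.0460346 + 0.000557488 = 0.0465921
So the posterior for Group B is 0.000557488 / 0.0465921 ≈ 0.0120.

0.0120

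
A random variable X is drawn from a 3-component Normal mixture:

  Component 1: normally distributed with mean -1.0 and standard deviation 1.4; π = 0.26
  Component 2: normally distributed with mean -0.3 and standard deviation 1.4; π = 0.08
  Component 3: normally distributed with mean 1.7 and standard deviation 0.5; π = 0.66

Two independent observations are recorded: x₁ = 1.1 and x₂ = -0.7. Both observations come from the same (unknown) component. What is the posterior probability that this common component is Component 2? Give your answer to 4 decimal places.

0.3608

Posterior ∝ prior × likelihood, so P(k | x) ∝ w_k f_k(x); normalise over all components.
Since both observations come from the same component, the likelihood for component k is f_k(x₁)·f_k(x₂).
  f_1 = [0.0925126] × [0.278491] = 0.0257639
  f_2 = [0.172836] × [0.273562] = 0.0472814
  f_3 = [0.388372] × [7.9226e-06] = 3.07692e-06
Weight by the priors:
  w_1·f_1 = 0.26 × 0.0257639 = 0.00669862
  w_2·f_2 = 0.08 × 0.0472814 = 0.00378251
  w_3·f_3 = 0.66 × 3.07692e-06 = 2.03076e-06
Evidence: 0.00669862 + 0.00378251 + 2.03076e-06 = 0.0104832
So the posterior for Component 2 is 0.00378251 / 0.0104832 ≈ 0.3608.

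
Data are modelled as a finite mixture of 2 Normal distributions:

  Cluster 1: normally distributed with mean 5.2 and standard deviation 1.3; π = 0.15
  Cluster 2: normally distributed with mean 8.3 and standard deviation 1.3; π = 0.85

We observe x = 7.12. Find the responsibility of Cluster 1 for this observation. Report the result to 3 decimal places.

Posterior ∝ prior × likelihood, so P(k | x) ∝ π_k f_k(x); normalise over all components.
Normal densities:
  p_1 = 0.103111
  p_2 = 0.203263
Unnormalised posteriors:
  π_1·p_1 = 0.15 × 0.103111 = 0.0154666
  π_2·p_2 = 0.85 × 0.203263 = 0.172773
Normaliser: 0.0154666 + 0.172773 = 0.18824
Responsibility of Cluster 1: 0.0154666 / 0.18824 ≈ 0.082

0.082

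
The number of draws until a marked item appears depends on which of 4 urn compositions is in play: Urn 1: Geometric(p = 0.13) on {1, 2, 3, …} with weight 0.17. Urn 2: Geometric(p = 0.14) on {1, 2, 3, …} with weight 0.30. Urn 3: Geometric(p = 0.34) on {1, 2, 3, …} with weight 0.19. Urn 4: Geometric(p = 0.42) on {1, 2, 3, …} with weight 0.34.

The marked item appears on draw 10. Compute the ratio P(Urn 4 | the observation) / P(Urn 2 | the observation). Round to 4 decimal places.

Only the two components matter; the odds are (w_i f_i(x)) / (w_j f_j(x)).
Geometric probabilities:
  f_1 = 0.13·(1−0.13)^9 = 0.13·0.285544 = 0.0371207
  f_2 = 0.14·(1−0.14)^9 = 0.14·0.257327 = 0.0360258
  f_3 = 0.34·(1−0.34)^9 = 0.34·0.0237627 = 0.00807931
  f_4 = 0.42·(1−0.42)^9 = 0.42·0.00742766 = 0.00311962
0.00106067 / 0.0108078 ≈ 0.0981

0.0981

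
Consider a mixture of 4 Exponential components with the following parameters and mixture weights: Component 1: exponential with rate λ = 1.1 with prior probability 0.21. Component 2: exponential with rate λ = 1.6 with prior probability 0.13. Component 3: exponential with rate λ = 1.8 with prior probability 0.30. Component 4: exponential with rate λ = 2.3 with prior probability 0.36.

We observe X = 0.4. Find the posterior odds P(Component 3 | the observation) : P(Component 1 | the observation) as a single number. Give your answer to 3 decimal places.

1.767

The posterior odds equal the prior odds times the likelihood ratio: (π_i/π_j)·(f_i(x)/f_j(x)).
Component likelihoods at x = 0.4:
  p_1 = 0.70844
  p_2 = 0.843668
  p_3 = 0.876154
  p_4 = 0.916594
0.262846 / 0.148772 ≈ 1.767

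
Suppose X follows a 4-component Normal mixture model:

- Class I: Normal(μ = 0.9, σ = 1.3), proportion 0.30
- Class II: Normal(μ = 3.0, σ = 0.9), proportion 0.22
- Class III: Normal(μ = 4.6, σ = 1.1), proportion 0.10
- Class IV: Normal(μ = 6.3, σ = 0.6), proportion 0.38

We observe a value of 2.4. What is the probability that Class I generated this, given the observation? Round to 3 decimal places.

P(component k | x) = π_k·f_k(x) / marginal(x), where marginal(x) = Σ_j π_j·f_j(x).
Component likelihoods at x = 2.4:
  p_I = 0.157712
  p_II = 0.354942
  p_III = 0.0490827
  p_IV = 4.44926e-10
Weight by the priors:
  π_I·p_I = 0.30 × 0.157712 = 0.0473137
  π_II·p_II = 0.22 × 0.354942 = 0.0780873
  π_III·p_III = 0.10 × 0.0490827 = 0.00490827
  π_IV·p_IV = 0.38 × 4.44926e-10 = 1.69072e-10
Normaliser: 0.0473137 + 0.0780873 + 0.00490827 + 1.69072e-10 = 0.130309
P(Class I | the observation) = 0.0473137 / 0.130309 ≈ 0.363

0.363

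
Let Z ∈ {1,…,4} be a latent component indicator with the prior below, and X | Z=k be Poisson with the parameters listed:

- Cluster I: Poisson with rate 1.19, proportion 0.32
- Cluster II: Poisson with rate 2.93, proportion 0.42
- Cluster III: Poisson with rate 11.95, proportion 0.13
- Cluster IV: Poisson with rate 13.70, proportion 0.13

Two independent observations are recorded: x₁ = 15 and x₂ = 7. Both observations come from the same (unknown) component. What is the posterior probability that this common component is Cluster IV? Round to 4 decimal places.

The responsibility of component k is π_k f_k(x) divided by Σ_j π_j f_j(x).
Since both observations come from the same component, the likelihood for component k is f_k(x₁)·f_k(x₂).
  L_I = [3.16151e-12] × [0.00020398] = 6.44885e-16
  L_II = [4.1118e-07] × [0.0196408] = 8.07592e-09
  L_III = [0.0714825] × [0.0445991] = 0.00318805
  L_IV = [0.0964883] × [0.0201734] = 0.0019465
Unnormalised posteriors:
  π_I·L_I = 0.32 × 6.44885e-16 = 2.06363e-16
  π_II·L_II = 0.42 × 8.07592e-09 = 3.39189e-09
  π_III·L_III = 0.13 × 0.00318805 = 0.000414447
  π_IV·L_IV = 0.13 × 0.0019465 = 0.000253044
Sum: 2.06363e-16 + 3.39189e-09 + 0.000414447 + 0.000253044 = 0.000667495
Responsibility of Cluster IV: 0.000253044 / 0.000667495 ≈ 0.3791

0.3791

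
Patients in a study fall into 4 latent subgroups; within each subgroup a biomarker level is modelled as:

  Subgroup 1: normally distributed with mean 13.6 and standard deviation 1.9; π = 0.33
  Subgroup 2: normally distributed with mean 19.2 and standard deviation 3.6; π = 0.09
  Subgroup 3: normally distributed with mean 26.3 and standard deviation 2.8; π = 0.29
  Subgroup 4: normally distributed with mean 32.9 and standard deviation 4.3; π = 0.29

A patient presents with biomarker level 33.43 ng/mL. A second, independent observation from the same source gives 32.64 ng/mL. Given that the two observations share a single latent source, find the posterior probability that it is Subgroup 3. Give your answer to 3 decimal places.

0.007

Apply Bayes' rule: the posterior for each component is proportional to its prior times its likelihood at x.
Since both observations come from the same component, the likelihood for component k is f_k(x₁)·f_k(x₂).
  L_1 = [4.66458e-25] × [3.28024e-23] = 1.5301e-47
  L_2 = [4.4854e-05] × [0.000104246] = 4.67583e-09
  L_3 = [0.00556807] × [0.0109759] = 6.11146e-05
  L_4 = [0.0920752] × [0.0926078] = 0.00852689
Weight by the priors:
  π_1·L_1 = 0.33 × 1.5301e-47 = 5.04931e-48
  π_2·L_2 = 0.09 × 4.67583e-09 = 4.20824e-10
  π_3·L_3 = 0.29 × 6.11146e-05 = 1.77232e-05
  π_4·L_4 = 0.29 × 0.00852689 = 0.0024728
Normaliser: 5.04931e-48 + 4.20824e-10 + 1.77232e-05 + 0.0024728 = 0.00249052
P(Subgroup 3 | x) ≈ 0.007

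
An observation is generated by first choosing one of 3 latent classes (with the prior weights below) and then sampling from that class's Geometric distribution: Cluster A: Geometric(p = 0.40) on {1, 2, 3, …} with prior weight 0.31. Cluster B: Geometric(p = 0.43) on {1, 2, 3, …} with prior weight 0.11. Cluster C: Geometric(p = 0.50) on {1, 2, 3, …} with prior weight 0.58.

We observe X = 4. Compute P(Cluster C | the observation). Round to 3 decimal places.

P(component k | x) = π_k·f_k(x) / marginal(x), where marginal(x) = Σ_j π_j·f_j(x).
Evaluate each component's likelihood at the observed value:
  L_A = 0.0864
  L_B = 0.079633
  L_C = 0.0625
Multiply by the mixture weights:
  π_A·L_A = 0.31 × 0.0864 = 0.026784
  π_B·L_B = 0.11 × 0.079633 = 0.00875963
  π_C·L_C = 0.58 × 0.0625 = 0.03625
Evidence: 0.026784 + 0.00875963 + 0.03625 = 0.0717936
P(Cluster C | x) = 0.03625 / 0.0717936 ≈ 0.505

0.505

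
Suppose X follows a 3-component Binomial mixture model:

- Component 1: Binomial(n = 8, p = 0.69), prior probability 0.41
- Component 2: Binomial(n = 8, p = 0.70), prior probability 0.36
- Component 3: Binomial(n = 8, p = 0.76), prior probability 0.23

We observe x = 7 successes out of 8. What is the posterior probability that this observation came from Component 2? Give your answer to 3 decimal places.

0.336

P(component k | x) = π_k·f_k(x) / marginal(x), where marginal(x) = Σ_j π_j·f_j(x).
Component likelihoods at x = 7 successes out of 8:
  p_1 = C(8,7)·0.69^7·0.31^1 = 8·0.0744635·0.31 = 0.18467
  p_2 = C(8,7)·0.70^7·0.30^1 = 8·0.0823543·0.3 = 0.19765
  p_3 = C(8,7)·0.76^7·0.24^1 = 8·0.146452·0.24 = 0.281188
Weight by the priors:
  π_1·p_1 = 0.41 × 0.18467 = 0.0757145
  π_2·p_2 = 0.36 × 0.19765 = 0.0711541
  π_3·p_3 = 0.23 × 0.281188 = 0.0646732
Denominator: 0.0757145 + 0.0711541 + 0.0646732 = 0.211542
Responsibility of Component 2: 0.0711541 / 0.211542 ≈ 0.336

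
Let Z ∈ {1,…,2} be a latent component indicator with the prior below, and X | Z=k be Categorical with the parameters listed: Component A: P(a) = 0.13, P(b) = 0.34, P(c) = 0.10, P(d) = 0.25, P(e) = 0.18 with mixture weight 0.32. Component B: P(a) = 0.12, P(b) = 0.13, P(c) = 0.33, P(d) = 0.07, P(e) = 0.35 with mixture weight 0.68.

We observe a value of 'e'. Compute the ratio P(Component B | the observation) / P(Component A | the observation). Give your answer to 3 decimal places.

4.132

Since P(k|x) ∝ P(Z=k) f_k(x), the posterior odds are P(Z=i) f_i(x) / (P(Z=j) f_j(x)).
Component likelihoods at x = 'e':
  f_A = 0.18
  f_B = 0.35
0.238 / 0.0576 ≈ 4.132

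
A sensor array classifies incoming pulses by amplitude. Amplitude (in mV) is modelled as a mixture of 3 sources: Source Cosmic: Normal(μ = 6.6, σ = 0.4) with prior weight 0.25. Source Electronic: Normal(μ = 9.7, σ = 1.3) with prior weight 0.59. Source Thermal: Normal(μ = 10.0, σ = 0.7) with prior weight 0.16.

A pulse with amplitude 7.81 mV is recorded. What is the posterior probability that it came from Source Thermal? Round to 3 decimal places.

0.010

The responsibility of component k is P(Z=k) f_k(x) divided by Σ_j P(Z=j) f_j(x).
Evaluate each component's likelihood at the observed value:
  L_Cosmic = (1/(0.4·√(2π)))·exp(−(7.81−6.6)²/(2·0.4²)) = 0.997356·exp(-4.57531) = 0.0102758
  L_Electronic = (1/(1.3·√(2π)))·exp(−(7.81−9.7)²/(2·1.3²)) = 0.306879·exp(-1.05683) = 0.106657
  L_Thermal = (1/(0.7·√(2π)))·exp(−(7.81−10.0)²/(2·0.7²)) = 0.569918·exp(-4.89398) = 0.00426957
Prior × likelihood for each component:
  P(Z=Cosmic)·L_Cosmic = 0.25 × 0.0102758 = 0.00256896
  P(Z=Electronic)·L_Electronic = 0.59 × 0.106657 = 0.0629276
  P(Z=Thermal)·L_Thermal = 0.16 × 0.00426957 = 0.000683131
Marginal: 0.00256896 + 0.0629276 + 0.000683131 = 0.0661797
P(Source Thermal | x) ≈ 0.010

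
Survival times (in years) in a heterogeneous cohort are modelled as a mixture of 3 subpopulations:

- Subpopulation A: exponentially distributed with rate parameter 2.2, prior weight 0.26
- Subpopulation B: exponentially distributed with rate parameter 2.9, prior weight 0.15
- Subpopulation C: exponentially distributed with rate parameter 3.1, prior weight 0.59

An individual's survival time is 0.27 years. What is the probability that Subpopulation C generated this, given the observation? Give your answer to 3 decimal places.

0.606

By Bayes' theorem, P(k | x) = w_k f_k(x) / Σ_j w_j f_j(x).
Evaluate each component's likelihood at the observed value:
  L_A = 2.2·e^(−2.2·0.27) = 2.2·e^(−0.5940) = 1.21465
  L_B = 2.9·e^(−2.9·0.27) = 2.9·e^(−0.7830) = 1.3254
  L_C = 3.1·e^(−3.1·0.27) = 3.1·e^(−0.8370) = 1.34232
Weight by the priors:
  w_A·L_A = 0.26 × 1.21465 = 0.315809
  w_B·L_B = 0.15 × 1.3254 = 0.198809
  w_C·L_C = 0.59 × 1.34232 = 0.791971
Evidence: 0.315809 + 0.198809 + 0.791971 = 1.30659
So the posterior for Subpopulation C is 0.791971 / 1.30659 ≈ 0.606.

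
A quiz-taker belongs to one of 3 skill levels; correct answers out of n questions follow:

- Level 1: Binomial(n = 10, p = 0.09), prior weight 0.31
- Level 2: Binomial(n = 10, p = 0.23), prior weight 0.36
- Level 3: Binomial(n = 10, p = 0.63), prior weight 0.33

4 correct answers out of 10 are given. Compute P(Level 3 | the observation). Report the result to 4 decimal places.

Posterior ∝ prior × likelihood, so P(k | x) ∝ w_k f_k(x); normalise over all components.
Component likelihoods at x = 4 correct answers out of 10:
  f_1 = C(10,4)·0.09^4·0.91^6 = 210·6.561e-05·0.567869 = 0.00782416
  f_2 = C(10,4)·0.23^4·0.77^6 = 210·0.00279841·0.208422 = 0.122483
  f_3 = C(10,4)·0.63^4·0.37^6 = 210·0.15753·0.00256573 = 0.0848774
Prior × likelihood for each component:
  w_1·f_1 = 0.31 × 0.00782416 = 0.00242549
  w_2·f_2 = 0.36 × 0.122483 = 0.0440938
  w_3·f_3 = 0.33 × 0.0848774 = 0.0280095
Evidence: 0.00242549 + 0.0440938 + 0.0280095 = 0.0745288
So the posterior for Level 3 is 0.0280095 / 0.0745288 ≈ 0.3758.

0.3758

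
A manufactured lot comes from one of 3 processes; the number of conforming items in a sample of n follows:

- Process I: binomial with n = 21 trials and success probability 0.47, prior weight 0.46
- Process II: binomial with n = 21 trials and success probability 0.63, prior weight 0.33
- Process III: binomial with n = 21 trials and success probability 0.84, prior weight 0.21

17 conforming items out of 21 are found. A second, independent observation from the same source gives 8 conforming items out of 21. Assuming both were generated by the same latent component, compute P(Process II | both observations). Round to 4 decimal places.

Posterior ∝ prior × likelihood, so P(k | x) ∝ π_k f_k(x); normalise over all components.
Since both observations come from the same component, the likelihood for component k is f_k(x₁)·f_k(x₂).
  f_I = [0.00125844] × [0.126157] = 0.000158761
  f_II = [0.0435171] × [0.0122996] = 0.000535242
  f_III = [0.202438] × [2.27163e-06] = 4.59864e-07
Unnormalised posteriors:
  π_I·f_I = 0.46 × 0.000158761 = 7.303e-05
  π_II·f_II = 0.33 × 0.000535242 = 0.00017663
  π_III·f_III = 0.21 × 4.59864e-07 = 9.65714e-08
Sum: 7.303e-05 + 0.00017663 + 9.65714e-08 = 0.000249756
P(Process II | x₁, x₂) ≈ 0.7072

0.7072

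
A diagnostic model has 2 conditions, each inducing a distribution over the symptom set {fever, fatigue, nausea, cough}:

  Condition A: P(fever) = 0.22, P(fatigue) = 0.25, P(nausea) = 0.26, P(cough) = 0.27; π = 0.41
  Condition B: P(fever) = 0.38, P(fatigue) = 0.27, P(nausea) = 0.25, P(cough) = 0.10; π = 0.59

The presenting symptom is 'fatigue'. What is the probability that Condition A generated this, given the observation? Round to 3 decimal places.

0.392

P(component k | x) = P(Z=k)·f_k(x) / marginal(x), where marginal(x) = Σ_j P(Z=j)·f_j(x).
Evaluate each component's likelihood at the observed value:
  f_A = P(fatigue | comp) = 0.25
  f_B = P(fatigue | comp) = 0.27
Multiply by the mixture weights:
  P(Z=A)·f_A = 0.41 × 0.25 = 0.1025
  P(Z=B)·f_B = 0.59 × 0.27 = 0.1593
Evidence: 0.1025 + 0.1593 = 0.2618
P(Condition A | 'fatigue') = 0.1025 / 0.2618 ≈ 0.392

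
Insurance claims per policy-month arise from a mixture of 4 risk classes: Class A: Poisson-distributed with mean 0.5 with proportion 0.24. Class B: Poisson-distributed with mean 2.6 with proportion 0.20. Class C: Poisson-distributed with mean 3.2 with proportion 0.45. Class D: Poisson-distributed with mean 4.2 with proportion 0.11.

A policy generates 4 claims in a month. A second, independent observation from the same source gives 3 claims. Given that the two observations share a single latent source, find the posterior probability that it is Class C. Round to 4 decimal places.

0.6381

Posterior ∝ prior × likelihood, so P(k | x) ∝ w_k f_k(x); normalise over all components.
Since both observations come from the same component, the likelihood for component k is f_k(x₁)·f_k(x₂).
  p_A = [e^(−0.5)·0.5^4/4! = 0.00157951] × [0.0126361] = 1.99587e-05
  p_B = [e^(−2.6)·2.6^4/4! = 0.141422] × [0.217572] = 0.0307694
  p_C = [e^(−3.2)·3.2^4/4! = 0.178093] × [0.222616] = 0.0396463
  p_D = [e^(−4.2)·4.2^4/4! = 0.194424] × [0.185165] = 0.0360005
Weight by the priors:
  w_A·p_A = 0.24 × 1.99587e-05 = 4.7901e-06
  w_B·p_B = 0.20 × 0.0307694 = 0.00615389
  w_C·p_C = 0.45 × 0.0396463 = 0.0178408
  w_D·p_D = 0.11 × 0.0360005 = 0.00396006
Sum: 4.7901e-06 + 0.00615389 + 0.0178408 + 0.00396006 = 0.0279596
P(Class C | x₁, x₂) ≈ 0.6381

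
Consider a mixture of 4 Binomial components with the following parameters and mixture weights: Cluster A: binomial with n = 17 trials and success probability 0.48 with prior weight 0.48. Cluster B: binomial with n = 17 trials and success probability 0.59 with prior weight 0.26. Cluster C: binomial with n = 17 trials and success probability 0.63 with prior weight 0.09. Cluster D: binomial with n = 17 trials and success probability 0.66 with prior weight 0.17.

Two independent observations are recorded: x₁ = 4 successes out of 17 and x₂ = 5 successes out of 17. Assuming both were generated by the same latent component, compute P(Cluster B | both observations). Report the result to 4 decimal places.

0.0090

Apply Bayes' rule: the posterior for each component is proportional to its prior times its likelihood at x.
Since both observations come from the same component, the likelihood for component k is f_k(x₁)·f_k(x₂).
  f_A = [0.0256794] × [0.0616306] = 0.00158264
  f_B = [0.00266793] × [0.00998198] = 2.66313e-05
  f_C = [0.000913191] × [0.00404272] = 3.69178e-06
  f_D = [0.00036642] × [0.00184934] = 6.77635e-07
Unnormalised posteriors:
  P(Z=A)·f_A = 0.48 × 0.00158264 = 0.000759667
  P(Z=B)·f_B = 0.26 × 2.66313e-05 = 6.92413e-06
  P(Z=C)·f_C = 0.09 × 3.69178e-06 = 3.3226e-07
  P(Z=D)·f_D = 0.17 × 6.77635e-07 = 1.15198e-07
Denominator: 0.000759667 + 6.92413e-06 + 3.3226e-07 + 1.15198e-07 = 0.000767039
Responsibility of Cluster B: 6.92413e-06 / 0.000767039 ≈ 0.0090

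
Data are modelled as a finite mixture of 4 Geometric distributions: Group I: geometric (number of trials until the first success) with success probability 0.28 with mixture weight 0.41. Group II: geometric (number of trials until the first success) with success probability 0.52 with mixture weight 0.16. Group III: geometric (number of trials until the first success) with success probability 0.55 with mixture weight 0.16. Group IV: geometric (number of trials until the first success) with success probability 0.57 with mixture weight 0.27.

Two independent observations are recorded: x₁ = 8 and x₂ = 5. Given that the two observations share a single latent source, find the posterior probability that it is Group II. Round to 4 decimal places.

Posterior ∝ prior × likelihood, so P(k | x) ∝ π_k f_k(x); normalise over all components.
Since both observations come from the same component, the likelihood for component k is f_k(x₁)·f_k(x₂).
  L_I = [0.0280857] × [0.0752468] = 0.00211336
  L_II = [0.00305276] × [0.0276038] = 8.42675e-05
  L_III = [0.00205518] × [0.0225534] = 4.63514e-05
  L_IV = [0.00154937] × [0.0194872] = 3.01928e-05
Prior × likelihood for each component:
  π_I·L_I = 0.41 × 0.00211336 = 0.000866478
  π_II·L_II = 0.16 × 8.42675e-05 = 1.34828e-05
  π_III·L_III = 0.16 × 4.63514e-05 = 7.41623e-06
  π_IV·L_IV = 0.27 × 3.01928e-05 = 8.15204e-06
Denominator: 0.000866478 + 1.34828e-05 + 7.41623e-06 + 8.15204e-06 = 0.000895529
Responsibility of Group II: 1.34828e-05 / 0.000895529 ≈ 0.0151

0.0151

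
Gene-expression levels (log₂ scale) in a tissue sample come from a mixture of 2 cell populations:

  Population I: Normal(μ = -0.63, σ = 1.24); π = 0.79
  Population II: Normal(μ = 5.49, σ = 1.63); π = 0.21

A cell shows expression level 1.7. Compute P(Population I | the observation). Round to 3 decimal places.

The responsibility of component k is π_k f_k(x) divided by Σ_j π_j f_j(x).
Evaluate each component's likelihood at the observed value:
  f_I = 0.0550545
  f_II = 0.0163965
Weight by the priors:
  π_I·f_I = 0.79 × 0.0550545 = 0.0434931
  π_II·f_II = 0.21 × 0.0163965 = 0.00344326
Evidence: 0.0434931 + 0.00344326 = 0.0469363
P(Population I | data) = 0.0434931 / 0.0469363 ≈ 0.927

0.927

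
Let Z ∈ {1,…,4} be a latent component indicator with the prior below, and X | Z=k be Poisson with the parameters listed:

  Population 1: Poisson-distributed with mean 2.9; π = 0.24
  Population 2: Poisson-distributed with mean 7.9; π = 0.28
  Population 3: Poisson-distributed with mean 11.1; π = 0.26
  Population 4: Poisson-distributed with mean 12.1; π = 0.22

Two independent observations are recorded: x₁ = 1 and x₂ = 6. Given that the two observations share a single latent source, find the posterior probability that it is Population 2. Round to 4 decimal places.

0.0556

Apply Bayes' rule: the posterior for each component is proportional to its prior times its likelihood at x.
Since both observations come from the same component, the likelihood for component k is f_k(x₁)·f_k(x₂).
  f_1 = [e^(−2.9)·2.9^1/1! = 0.159567] × [0.0454571] = 0.00725346
  f_2 = [e^(−7.9)·7.9^1/1! = 0.00292887] × [0.125171] = 0.00036661
  f_3 = [e^(−11.1)·11.1^1/1! = 0.000167747] × [0.0392588] = 6.58553e-06
  f_4 = [e^(−12.1)·12.1^1/1! = 6.72701e-05] × [0.0242335] = 1.63019e-06
Prior × likelihood for each component:
  π_1·f_1 = 0.24 × 0.00725346 = 0.00174083
  π_2·f_2 = 0.28 × 0.00036661 = 0.000102651
  π_3·f_3 = 0.26 × 6.58553e-06 = 1.71224e-06
  π_4·f_4 = 0.22 × 1.63019e-06 = 3.58642e-07
Sum: 0.00174083 + 0.000102651 + 1.71224e-06 + 3.58642e-07 = 0.00184555
P(Population 2 | x) = 0.000102651 / 0.00184555 ≈ 0.0556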